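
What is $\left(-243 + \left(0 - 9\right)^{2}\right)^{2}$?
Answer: $26244$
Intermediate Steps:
$\left(-243 + \left(0 - 9\right)^{2}\right)^{2} = \left(-243 + \left(-9\right)^{2}\right)^{2} = \left(-243 + 81\right)^{2} = \left(-162\right)^{2} = 26244$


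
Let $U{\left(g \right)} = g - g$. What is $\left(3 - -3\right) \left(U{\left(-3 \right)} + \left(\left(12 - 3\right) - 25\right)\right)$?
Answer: $-96$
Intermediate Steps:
$U{\left(g \right)} = 0$
$\left(3 - -3\right) \left(U{\left(-3 \right)} + \left(\left(12 - 3\right) - 25\right)\right) = \left(3 - -3\right) \left(0 + \left(\left(12 - 3\right) - 25\right)\right) = \left(3 + 3\right) \left(0 + \left(9 - 25\right)\right) = 6 \left(0 - 16\right) = 6 \left(-16\right) = -96$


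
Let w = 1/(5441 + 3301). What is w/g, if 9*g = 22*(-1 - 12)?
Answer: -3/833404 ≈ -3.5997e-6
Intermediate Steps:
g = -286/9 (g = (22*(-1 - 12))/9 = (22*(-13))/9 = (⅑)*(-286) = -286/9 ≈ -31.778)
w = 1/8742 ≈ 0.00011439
w/g = 1/(8742*(-286/9)) = (1/8742)*(-9/286) = -3/833404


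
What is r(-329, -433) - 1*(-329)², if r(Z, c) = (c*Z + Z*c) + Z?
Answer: 176344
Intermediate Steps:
r(Z, c) = Z + 2*Z*c (r(Z, c) = (Z*c + Z*c) + Z = 2*Z*c + Z = Z + 2*Z*c)
r(-329, -433) - 1*(-329)² = -329*(1 + 2*(-433)) - 1*(-329)² = -329*(1 - 866) - 1*108241 = -329*(-865) - 108241 = 284585 - 108241 = 176344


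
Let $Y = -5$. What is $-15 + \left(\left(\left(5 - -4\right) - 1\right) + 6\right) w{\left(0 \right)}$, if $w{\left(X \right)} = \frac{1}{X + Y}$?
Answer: $- \frac{89}{5} \approx -17.8$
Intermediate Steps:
$w{\left(X \right)} = \frac{1}{-5 + X}$ ($w{\left(X \right)} = \frac{1}{X - 5} = \frac{1}{-5 + X}$)
$-15 + \left(\left(\left(5 - -4\right) - 1\right) + 6\right) w{\left(0 \right)} = -15 + \frac{\left(\left(5 - -4\right) - 1\right) + 6}{-5 + 0} = -15 + \frac{\left(\left(5 + 4\right) - 1\right) + 6}{-5} = -15 + \left(\left(9 - 1\right) + 6\right) \left(- \frac{1}{5}\right) = -15 + \left(8 + 6\right) \left(- \frac{1}{5}\right) = -15 + 14 \left(- \frac{1}{5}\right) = -15 - \frac{14}{5} = - \frac{89}{5}$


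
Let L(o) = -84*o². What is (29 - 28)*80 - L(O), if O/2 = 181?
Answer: 11007776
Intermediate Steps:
O = 362 (O = 2*181 = 362)
(29 - 28)*80 - L(O) = (29 - 28)*80 - (-84)*362² = 1*80 - (-84)*131044 = 80 - 1*(-11007696) = 80 + 11007696 = 11007776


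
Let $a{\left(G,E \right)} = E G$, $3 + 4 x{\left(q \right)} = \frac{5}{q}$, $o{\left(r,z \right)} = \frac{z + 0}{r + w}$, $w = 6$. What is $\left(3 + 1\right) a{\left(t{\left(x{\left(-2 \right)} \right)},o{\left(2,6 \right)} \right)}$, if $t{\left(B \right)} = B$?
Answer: $- \frac{33}{8} \approx -4.125$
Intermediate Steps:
$o{\left(r,z \right)} = \frac{z}{6 + r}$ ($o{\left(r,z \right)} = \frac{z + 0}{r + 6} = \frac{z}{6 + r}$)
$x{\left(q \right)} = - \frac{3}{4} + \frac{5}{4 q}$ ($x{\left(q \right)} = - \frac{3}{4} + \frac{5 \frac{1}{q}}{4} = - \frac{3}{4} + \frac{5}{4 q}$)
$\left(3 + 1\right) a{\left(t{\left(x{\left(-2 \right)} \right)},o{\left(2,6 \right)} \right)} = \left(3 + 1\right) \frac{6}{6 + 2} \frac{5 - -6}{4 \left(-2\right)} = 4 \cdot \frac{6}{8} \cdot \frac{1}{4} \left(- \frac{1}{2}\right) \left(5 + 6\right) = 4 \cdot 6 \cdot \frac{1}{8} \cdot \frac{1}{4} \left(- \frac{1}{2}\right) 11 = 4 \cdot \frac{3}{4} \left(- \frac{11}{8}\right) = 4 \left(- \frac{33}{32}\right) = - \frac{33}{8}$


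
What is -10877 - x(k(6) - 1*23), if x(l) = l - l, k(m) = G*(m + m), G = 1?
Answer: -10877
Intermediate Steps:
k(m) = 2*m (k(m) = 1*(m + m) = 1*(2*m) = 2*m)
x(l) = 0
-10877 - x(k(6) - 1*23) = -10877 - 1*0 = -10877 + 0 = -10877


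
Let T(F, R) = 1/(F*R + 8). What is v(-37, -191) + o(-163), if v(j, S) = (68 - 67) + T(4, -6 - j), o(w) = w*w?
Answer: 3507241/132 ≈ 26570.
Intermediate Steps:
T(F, R) = 1/(8 + F*R)
o(w) = w**2
v(j, S) = 1 + 1/(-16 - 4*j) (v(j, S) = (68 - 67) + 1/(8 + 4*(-6 - j)) = 1 + 1/(8 + (-24 - 4*j)) = 1 + 1/(-16 - 4*j))
v(-37, -191) + o(-163) = (15/4 - 37)/(4 - 37) + (-163)**2 = -133/4/(-33) + 26569 = -1/33*(-133/4) + 26569 = 133/132 + 26569 = 3507241/132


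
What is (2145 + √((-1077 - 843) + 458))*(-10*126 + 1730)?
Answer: 1008150 + 470*I*√1462 ≈ 1.0082e+6 + 17971.0*I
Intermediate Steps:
(2145 + √((-1077 - 843) + 458))*(-10*126 + 1730) = (2145 + √(-1920 + 458))*(-1260 + 1730) = (2145 + √(-1462))*470 = (2145 + I*√1462)*470 = 1008150 + 470*I*√1462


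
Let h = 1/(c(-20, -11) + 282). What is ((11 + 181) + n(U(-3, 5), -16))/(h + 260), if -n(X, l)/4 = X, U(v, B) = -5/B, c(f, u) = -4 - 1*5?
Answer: 53508/70981 ≈ 0.75384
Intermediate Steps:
c(f, u) = -9 (c(f, u) = -4 - 5 = -9)
n(X, l) = -4*X
h = 1/273 (h = 1/(-9 + 282) = 1/273 ≈ 0.0036630)
((11 + 181) + n(U(-3, 5), -16))/(h + 260) = ((11 + 181) - (-20)/5)/(1/273 + 260) = (192 - (-20)/5)/(70981/273) = (192 - 4*(-1))*(273/70981) = (192 + 4)*(273/70981) = 196*(273/70981) = 53508/70981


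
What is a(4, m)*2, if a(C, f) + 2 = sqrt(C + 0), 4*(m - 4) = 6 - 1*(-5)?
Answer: 0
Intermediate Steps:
m = 27/4 (m = 4 + (6 - 1*(-5))/4 = 4 + (6 + 5)/4 = 4 + (1/4)*11 = 4 + 11/4 = 27/4 ≈ 6.7500)
a(C, f) = -2 + sqrt(C) (a(C, f) = -2 + sqrt(C + 0) = -2 + sqrt(C))
a(4, m)*2 = (-2 + sqrt(4))*2 = (-2 + 2)*2 = 0*2 = 0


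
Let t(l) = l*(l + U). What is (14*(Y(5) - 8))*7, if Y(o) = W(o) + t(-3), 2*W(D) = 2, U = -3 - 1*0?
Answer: 1078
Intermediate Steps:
U = -3 (U = -3 + 0 = -3)
W(D) = 1 (W(D) = (½)*2 = 1)
t(l) = l*(-3 + l) (t(l) = l*(l - 3) = l*(-3 + l))
Y(o) = 19 (Y(o) = 1 - 3*(-3 - 3) = 1 - 3*(-6) = 1 + 18 = 19)
(14*(Y(5) - 8))*7 = (14*(19 - 8))*7 = (14*11)*7 = 154*7 = 1078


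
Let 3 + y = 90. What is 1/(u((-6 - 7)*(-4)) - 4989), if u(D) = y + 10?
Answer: -1/4892 ≈ -0.00020442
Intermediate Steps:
y = 87 (y = -3 + 90 = 87)
u(D) = 97 (u(D) = 87 + 10 = 97)
1/(u((-6 - 7)*(-4)) - 4989) = 1/(97 - 4989) = 1/(-4892) = -1/4892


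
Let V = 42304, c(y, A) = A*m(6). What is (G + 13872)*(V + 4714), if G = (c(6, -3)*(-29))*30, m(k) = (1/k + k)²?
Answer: 5318887741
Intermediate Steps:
m(k) = (k + 1/k)²
c(y, A) = 1369*A/36 (c(y, A) = A*((1 + 6²)²/6²) = A*((1 + 36)²/36) = A*((1/36)*37²) = A*((1/36)*1369) = A*(1369/36) = 1369*A/36)
G = 198505/2 (G = (((1369/36)*(-3))*(-29))*30 = -1369/12*(-29)*30 = (39701/12)*30 = 198505/2 ≈ 99253.)
(G + 13872)*(V + 4714) = (198505/2 + 13872)*(42304 + 4714) = (226249/2)*47018 = 5318887741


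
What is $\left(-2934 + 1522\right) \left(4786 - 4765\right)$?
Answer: $-29652$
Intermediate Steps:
$\left(-2934 + 1522\right) \left(4786 - 4765\right) = \left(-1412\right) 21 = -29652$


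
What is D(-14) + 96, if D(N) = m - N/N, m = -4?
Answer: 91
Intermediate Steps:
D(N) = -5 (D(N) = -4 - N/N = -4 - 1*1 = -4 - 1 = -5)
D(-14) + 96 = -5 + 96 = 91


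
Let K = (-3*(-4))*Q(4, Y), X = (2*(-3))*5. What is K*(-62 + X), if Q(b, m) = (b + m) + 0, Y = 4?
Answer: -8832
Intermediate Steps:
X = -30 (X = -6*5 = -30)
Q(b, m) = b + m
K = 96 (K = (-3*(-4))*(4 + 4) = 12*8 = 96)
K*(-62 + X) = 96*(-62 - 30) = 96*(-92) = -8832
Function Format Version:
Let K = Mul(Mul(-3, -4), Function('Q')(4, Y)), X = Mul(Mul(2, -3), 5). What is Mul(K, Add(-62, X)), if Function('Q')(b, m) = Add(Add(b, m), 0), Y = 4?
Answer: -8832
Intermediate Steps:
X = -30 (X = Mul(-6, 5) = -30)
Function('Q')(b, m) = Add(b, m)
K = 96 (K = Mul(Mul(-3, -4), Add(4, 4)) = Mul(12, 8) = 96)
Mul(K, Add(-62, X)) = Mul(96, Add(-62, -30)) = Mul(96, -92) = -8832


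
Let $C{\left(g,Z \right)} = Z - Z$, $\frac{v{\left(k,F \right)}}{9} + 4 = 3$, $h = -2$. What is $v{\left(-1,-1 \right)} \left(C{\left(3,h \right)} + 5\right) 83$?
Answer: $-3735$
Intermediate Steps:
$v{\left(k,F \right)} = -9$ ($v{\left(k,F \right)} = -36 + 9 \cdot 3 = -36 + 27 = -9$)
$C{\left(g,Z \right)} = 0$
$v{\left(-1,-1 \right)} \left(C{\left(3,h \right)} + 5\right) 83 = - 9 \left(0 + 5\right) 83 = \left(-9\right) 5 \cdot 83 = \left(-45\right) 83 = -3735$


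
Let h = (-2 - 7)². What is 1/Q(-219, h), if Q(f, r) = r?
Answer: 1/81 ≈ 0.012346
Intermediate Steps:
h = 81 (h = (-9)² = 81)
1/Q(-219, h) = 1/81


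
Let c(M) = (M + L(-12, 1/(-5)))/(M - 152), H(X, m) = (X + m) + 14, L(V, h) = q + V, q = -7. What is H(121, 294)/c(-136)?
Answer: 123552/155 ≈ 797.11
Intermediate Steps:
L(V, h) = -7 + V
H(X, m) = 14 + X + m
c(M) = (-19 + M)/(-152 + M) (c(M) = (M + (-7 - 12))/(M - 152) = (M - 19)/(-152 + M) = (-19 + M)/(-152 + M))
H(121, 294)/c(-136) = (14 + 121 + 294)/(((-19 - 136)/(-152 - 136))) = 429/((-155/(-288))) = 429/((-1/288*(-155))) = 429/(155/288) = 429*(288/155) = 123552/155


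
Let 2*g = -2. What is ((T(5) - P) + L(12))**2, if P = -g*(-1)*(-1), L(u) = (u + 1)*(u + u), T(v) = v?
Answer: 99856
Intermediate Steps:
g = -1 (g = (1/2)*(-2) = -1)
L(u) = 2*u*(1 + u) (L(u) = (1 + u)*(2*u) = 2*u*(1 + u))
P = 1 (P = -(-1*(-1))*(-1) = -(-1) = -1*(-1) = 1)
((T(5) - P) + L(12))**2 = ((5 - 1*1) + 2*12*(1 + 12))**2 = ((5 - 1) + 2*12*13)**2 = (4 + 312)**2 = 316**2 = 99856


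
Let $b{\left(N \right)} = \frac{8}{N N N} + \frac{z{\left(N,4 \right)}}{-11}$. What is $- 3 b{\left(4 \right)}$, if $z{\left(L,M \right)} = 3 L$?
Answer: $\frac{255}{88} \approx 2.8977$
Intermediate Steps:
$b{\left(N \right)} = \frac{8}{N^{3}} - \frac{3 N}{11}$ ($b{\left(N \right)} = \frac{8}{N N N} + \frac{3 N}{-11} = \frac{8}{N^{2} N} + 3 N \left(- \frac{1}{11}\right) = \frac{8}{N^{3}} - \frac{3 N}{11}$)
$- 3 b{\left(4 \right)} = - 3 \left(\frac{8}{64} - \frac{12}{11}\right) = - 3 \left(8 \cdot \frac{1}{64} - \frac{12}{11}\right) = - 3 \left(\frac{1}{8} - \frac{12}{11}\right) = \left(-3\right) \left(- \frac{85}{88}\right) = \frac{255}{88}$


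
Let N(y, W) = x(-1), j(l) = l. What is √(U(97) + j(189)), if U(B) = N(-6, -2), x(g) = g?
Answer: 2*√47 ≈ 13.711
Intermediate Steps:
N(y, W) = -1
U(B) = -1
√(U(97) + j(189)) = √(-1 + 189) = √188 = 2*√47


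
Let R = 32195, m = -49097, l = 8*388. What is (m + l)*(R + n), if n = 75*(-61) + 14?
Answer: -1270970562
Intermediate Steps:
l = 3104
n = -4561 (n = -4575 + 14 = -4561)
(m + l)*(R + n) = (-49097 + 3104)*(32195 - 4561) = -45993*27634 = -1270970562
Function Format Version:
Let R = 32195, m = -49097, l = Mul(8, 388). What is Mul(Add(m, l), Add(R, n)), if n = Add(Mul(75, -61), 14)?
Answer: -1270970562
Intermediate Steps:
l = 3104
n = -4561 (n = Add(-4575, 14) = -4561)
Mul(Add(m, l), Add(R, n)) = Mul(Add(-49097, 3104), Add(32195, -4561)) = Mul(-45993, 27634) = -1270970562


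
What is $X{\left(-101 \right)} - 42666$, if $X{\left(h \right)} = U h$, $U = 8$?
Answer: $-43474$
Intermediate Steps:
$X{\left(h \right)} = 8 h$
$X{\left(-101 \right)} - 42666 = 8 \left(-101\right) - 42666 = -808 - 42666 = -43474$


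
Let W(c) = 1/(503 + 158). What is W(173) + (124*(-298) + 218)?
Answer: -24281173/661 ≈ -36734.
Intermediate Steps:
W(c) = 1/661
W(173) + (124*(-298) + 218) = 1/661 + (124*(-298) + 218) = 1/661 + (-36952 + 218) = 1/661 - 36734 = -24281173/661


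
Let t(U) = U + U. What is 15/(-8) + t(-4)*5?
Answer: -335/8 ≈ -41.875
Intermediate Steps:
t(U) = 2*U
15/(-8) + t(-4)*5 = 15/(-8) + (2*(-4))*5 = 15*(-⅛) - 8*5 = -15/8 - 40 = -335/8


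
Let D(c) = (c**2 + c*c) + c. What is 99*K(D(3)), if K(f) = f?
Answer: 2079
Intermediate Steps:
D(c) = c + 2*c**2 (D(c) = (c**2 + c**2) + c = 2*c**2 + c = c + 2*c**2)
99*K(D(3)) = 99*(3*(1 + 2*3)) = 99*(3*(1 + 6)) = 99*(3*7) = 99*21 = 2079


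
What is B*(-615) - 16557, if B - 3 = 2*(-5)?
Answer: -12252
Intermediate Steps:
B = -7 (B = 3 + 2*(-5) = 3 - 10 = -7)
B*(-615) - 16557 = -7*(-615) - 16557 = 4305 - 16557 = -12252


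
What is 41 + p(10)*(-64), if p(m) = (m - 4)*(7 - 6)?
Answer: -343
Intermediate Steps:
p(m) = -4 + m (p(m) = (-4 + m)*1 = -4 + m)
41 + p(10)*(-64) = 41 + (-4 + 10)*(-64) = 41 + 6*(-64) = 41 - 384 = -343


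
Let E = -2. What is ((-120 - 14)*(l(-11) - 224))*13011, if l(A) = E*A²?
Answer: 812458884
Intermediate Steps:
l(A) = -2*A²
((-120 - 14)*(l(-11) - 224))*13011 = ((-120 - 14)*(-2*(-11)² - 224))*13011 = -134*(-2*121 - 224)*13011 = -134*(-242 - 224)*13011 = -134*(-466)*13011 = 62444*13011 = 812458884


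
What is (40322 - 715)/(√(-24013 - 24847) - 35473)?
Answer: -1404979111/1258382589 - 79214*I*√12215/1258382589 ≈ -1.1165 - 0.0069572*I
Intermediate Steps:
(40322 - 715)/(√(-24013 - 24847) - 35473) = 39607/(√(-48860) - 35473) = 39607/(2*I*√12215 - 35473) = 39607/(-35473 + 2*I*√12215)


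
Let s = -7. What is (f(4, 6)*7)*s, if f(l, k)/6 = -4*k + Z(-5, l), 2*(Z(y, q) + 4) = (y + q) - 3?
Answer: 8820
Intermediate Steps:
Z(y, q) = -11/2 + q/2 + y/2 (Z(y, q) = -4 + ((y + q) - 3)/2 = -4 + ((q + y) - 3)/2 = -4 + (-3 + q + y)/2 = -4 + (-3/2 + q/2 + y/2) = -11/2 + q/2 + y/2)
f(l, k) = -48 - 24*k + 3*l (f(l, k) = 6*(-4*k + (-11/2 + l/2 + (1/2)*(-5))) = 6*(-4*k + (-11/2 + l/2 - 5/2)) = 6*(-4*k + (-8 + l/2)) = 6*(-8 + l/2 - 4*k) = -48 - 24*k + 3*l)
(f(4, 6)*7)*s = ((-48 - 24*6 + 3*4)*7)*(-7) = ((-48 - 144 + 12)*7)*(-7) = -180*7*(-7) = -1260*(-7) = 8820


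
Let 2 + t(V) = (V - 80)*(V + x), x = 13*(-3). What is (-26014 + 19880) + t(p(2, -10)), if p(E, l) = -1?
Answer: -2896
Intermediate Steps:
x = -39
t(V) = -2 + (-80 + V)*(-39 + V) (t(V) = -2 + (V - 80)*(V - 39) = -2 + (-80 + V)*(-39 + V))
(-26014 + 19880) + t(p(2, -10)) = (-26014 + 19880) + (3118 + (-1)² - 119*(-1)) = -6134 + (3118 + 1 + 119) = -6134 + 3238 = -2896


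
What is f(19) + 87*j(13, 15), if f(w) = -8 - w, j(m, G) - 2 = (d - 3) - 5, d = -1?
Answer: -636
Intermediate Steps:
j(m, G) = -7 (j(m, G) = 2 + ((-1 - 3) - 5) = 2 + (-4 - 5) = 2 - 9 = -7)
f(19) + 87*j(13, 15) = (-8 - 1*19) + 87*(-7) = (-8 - 19) - 609 = -27 - 609 = -636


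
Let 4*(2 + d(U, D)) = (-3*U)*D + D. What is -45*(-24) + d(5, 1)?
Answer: 2149/2 ≈ 1074.5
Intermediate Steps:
d(U, D) = -2 + D/4 - 3*D*U/4 (d(U, D) = -2 + ((-3*U)*D + D)/4 = -2 + (-3*D*U + D)/4 = -2 + (D - 3*D*U)/4 = -2 + (D/4 - 3*D*U/4) = -2 + D/4 - 3*D*U/4)
-45*(-24) + d(5, 1) = -45*(-24) + (-2 + (¼)*1 - ¾*1*5) = 1080 + (-2 + ¼ - 15/4) = 1080 - 11/2 = 2149/2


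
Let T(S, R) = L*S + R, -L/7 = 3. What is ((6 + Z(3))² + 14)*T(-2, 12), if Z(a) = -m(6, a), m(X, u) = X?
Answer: 756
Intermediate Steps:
L = -21 (L = -7*3 = -21)
Z(a) = -6 (Z(a) = -1*6 = -6)
T(S, R) = R - 21*S (T(S, R) = -21*S + R = R - 21*S)
((6 + Z(3))² + 14)*T(-2, 12) = ((6 - 6)² + 14)*(12 - 21*(-2)) = (0² + 14)*(12 + 42) = (0 + 14)*54 = 14*54 = 756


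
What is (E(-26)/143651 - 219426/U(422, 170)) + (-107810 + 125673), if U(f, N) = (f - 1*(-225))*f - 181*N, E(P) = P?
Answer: 310813528832721/17400732932 ≈ 17862.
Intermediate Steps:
U(f, N) = -181*N + f*(225 + f) (U(f, N) = (f + 225)*f - 181*N = (225 + f)*f - 181*N = f*(225 + f) - 181*N = -181*N + f*(225 + f))
(E(-26)/143651 - 219426/U(422, 170)) + (-107810 + 125673) = (-26/143651 - 219426/(422² - 181*170 + 225*422)) + (-107810 + 125673) = (-26*1/143651 - 219426/(178084 - 30770 + 94950)) + 17863 = (-26/143651 - 219426/242264) + 17863 = (-26/143651 - 219426*1/242264) + 17863 = (-26/143651 - 109713/121132) + 17863 = -15763531595/17400732932 + 17863 = 310813528832721/17400732932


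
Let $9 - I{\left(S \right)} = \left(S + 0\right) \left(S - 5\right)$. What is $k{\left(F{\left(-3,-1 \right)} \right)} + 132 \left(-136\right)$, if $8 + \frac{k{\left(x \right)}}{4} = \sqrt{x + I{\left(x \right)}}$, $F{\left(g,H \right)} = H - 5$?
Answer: $-17984 + 12 i \sqrt{7} \approx -17984.0 + 31.749 i$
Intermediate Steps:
$I{\left(S \right)} = 9 - S \left(-5 + S\right)$ ($I{\left(S \right)} = 9 - \left(S + 0\right) \left(S - 5\right) = 9 - S \left(-5 + S\right)$)
$F{\left(g,H \right)} = -5 + H$
$k{\left(x \right)} = -32 + 4 \sqrt{9 - x^{2} + 6 x}$ ($k{\left(x \right)} = -32 + 4 \sqrt{x + \left(9 - x^{2} + 5 x\right)} = -32 + 4 \sqrt{9 - x^{2} + 6 x}$)
$k{\left(F{\left(-3,-1 \right)} \right)} + 132 \left(-136\right) = \left(-32 + 4 \sqrt{9 - \left(-5 - 1\right)^{2} + 6 \left(-5 - 1\right)}\right) + 132 \left(-136\right) = \left(-32 + 4 \sqrt{9 - \left(-6\right)^{2} + 6 \left(-6\right)}\right) - 17952 = \left(-32 + 4 \sqrt{9 - 36 - 36}\right) - 17952 = \left(-32 + 4 \sqrt{-63}\right) - 17952 = \left(-32 + 4 \cdot 3 i \sqrt{7}\right) - 17952 = \left(-32 + 12 i \sqrt{7}\right) - 17952 = -17984 + 12 i \sqrt{7}$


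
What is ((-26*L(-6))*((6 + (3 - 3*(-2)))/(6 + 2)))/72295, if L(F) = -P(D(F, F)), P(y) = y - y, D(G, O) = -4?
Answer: 0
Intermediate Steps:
P(y) = 0
L(F) = 0 (L(F) = -1*0 = 0)
((-26*L(-6))*((6 + (3 - 3*(-2)))/(6 + 2)))/72295 = ((-26*0)*((6 + (3 - 3*(-2)))/(6 + 2)))/72295 = (0*((6 + (3 + 6))/8))*(1/72295) = (0*((6 + 9)*(1/8)))*(1/72295) = (0*(15*(1/8)))*(1/72295) = (0*(15/8))*(1/72295) = 0*(1/72295) = 0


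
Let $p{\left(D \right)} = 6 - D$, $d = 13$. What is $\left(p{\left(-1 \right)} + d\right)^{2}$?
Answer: $400$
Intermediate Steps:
$\left(p{\left(-1 \right)} + d\right)^{2} = \left(\left(6 - -1\right) + 13\right)^{2} = \left(\left(6 + 1\right) + 13\right)^{2} = \left(7 + 13\right)^{2} = 20^{2} = 400$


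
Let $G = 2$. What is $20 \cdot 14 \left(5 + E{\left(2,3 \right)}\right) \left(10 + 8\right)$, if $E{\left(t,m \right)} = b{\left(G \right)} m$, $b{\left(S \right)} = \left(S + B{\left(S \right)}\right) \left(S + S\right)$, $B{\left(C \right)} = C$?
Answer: $267120$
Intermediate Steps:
$b{\left(S \right)} = 4 S^{2}$ ($b{\left(S \right)} = \left(S + S\right) \left(S + S\right) = 2 S 2 S = 4 S^{2}$)
$E{\left(t,m \right)} = 16 m$ ($E{\left(t,m \right)} = 4 \cdot 2^{2} m = 4 \cdot 4 m = 16 m$)
$20 \cdot 14 \left(5 + E{\left(2,3 \right)}\right) \left(10 + 8\right) = 20 \cdot 14 \left(5 + 16 \cdot 3\right) \left(10 + 8\right) = 280 \left(5 + 48\right) 18 = 280 \cdot 53 \cdot 18 = 280 \cdot 954 = 267120$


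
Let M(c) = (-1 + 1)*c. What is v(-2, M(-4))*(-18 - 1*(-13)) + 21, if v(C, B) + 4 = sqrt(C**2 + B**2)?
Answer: 31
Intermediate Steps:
M(c) = 0 (M(c) = 0*c = 0)
v(C, B) = -4 + sqrt(B**2 + C**2) (v(C, B) = -4 + sqrt(C**2 + B**2) = -4 + sqrt(B**2 + C**2))
v(-2, M(-4))*(-18 - 1*(-13)) + 21 = (-4 + sqrt(0**2 + (-2)**2))*(-18 - 1*(-13)) + 21 = (-4 + sqrt(0 + 4))*(-18 + 13) + 21 = (-4 + sqrt(4))*(-5) + 21 = (-4 + 2)*(-5) + 21 = -2*(-5) + 21 = 10 + 21 = 31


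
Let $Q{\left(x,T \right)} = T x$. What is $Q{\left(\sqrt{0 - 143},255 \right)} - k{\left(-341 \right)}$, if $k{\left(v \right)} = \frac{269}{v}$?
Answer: $\frac{269}{341} + 255 i \sqrt{143} \approx 0.78886 + 3049.4 i$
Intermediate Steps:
$Q{\left(\sqrt{0 - 143},255 \right)} - k{\left(-341 \right)} = 255 \sqrt{0 - 143} - \frac{269}{-341} = 255 \sqrt{-143} - 269 \left(- \frac{1}{341}\right) = 255 i \sqrt{143} - - \frac{269}{341} = 255 i \sqrt{143} + \frac{269}{341} = \frac{269}{341} + 255 i \sqrt{143}$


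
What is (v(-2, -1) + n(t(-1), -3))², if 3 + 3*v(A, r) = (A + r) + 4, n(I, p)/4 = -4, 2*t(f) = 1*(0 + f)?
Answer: 2500/9 ≈ 277.78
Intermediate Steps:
t(f) = f/2 (t(f) = (1*(0 + f))/2 = (1*f)/2 = f/2)
n(I, p) = -16 (n(I, p) = 4*(-4) = -16)
v(A, r) = ⅓ + A/3 + r/3 (v(A, r) = -1 + ((A + r) + 4)/3 = -1 + (4 + A + r)/3 = -1 + (4/3 + A/3 + r/3) = ⅓ + A/3 + r/3)
(v(-2, -1) + n(t(-1), -3))² = ((⅓ + (⅓)*(-2) + (⅓)*(-1)) - 16)² = ((⅓ - ⅔ - ⅓) - 16)² = (-⅔ - 16)² = (-50/3)² = 2500/9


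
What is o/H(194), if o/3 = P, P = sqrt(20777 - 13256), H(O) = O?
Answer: 3*sqrt(7521)/194 ≈ 1.3411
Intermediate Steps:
P = sqrt(7521) ≈ 86.724
o = 3*sqrt(7521) ≈ 260.17
o/H(194) = (3*sqrt(7521))/194 = (3*sqrt(7521))*(1/194) = 3*sqrt(7521)/194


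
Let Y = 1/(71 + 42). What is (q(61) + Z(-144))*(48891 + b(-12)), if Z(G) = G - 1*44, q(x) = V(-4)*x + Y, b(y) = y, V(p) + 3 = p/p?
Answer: -1712182491/113 ≈ -1.5152e+7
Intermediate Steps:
Y = 1/113 ≈ 0.0088496
V(p) = -2 (V(p) = -3 + p/p = -3 + 1 = -2)
q(x) = 1/113 - 2*x (q(x) = -2*x + 1/113 = 1/113 - 2*x)
Z(G) = -44 + G (Z(G) = G - 44 = -44 + G)
(q(61) + Z(-144))*(48891 + b(-12)) = ((1/113 - 2*61) + (-44 - 144))*(48891 - 12) = ((1/113 - 122) - 188)*48879 = (-13785/113 - 188)*48879 = -35029/113*48879 = -1712182491/113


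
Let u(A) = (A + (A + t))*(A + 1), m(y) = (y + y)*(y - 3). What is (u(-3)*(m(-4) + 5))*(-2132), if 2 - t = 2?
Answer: -1560624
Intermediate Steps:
t = 0 (t = 2 - 1*2 = 2 - 2 = 0)
m(y) = 2*y*(-3 + y) (m(y) = (2*y)*(-3 + y) = 2*y*(-3 + y))
u(A) = 2*A*(1 + A) (u(A) = (A + (A + 0))*(A + 1) = (A + A)*(1 + A) = (2*A)*(1 + A) = 2*A*(1 + A))
(u(-3)*(m(-4) + 5))*(-2132) = ((2*(-3)*(1 - 3))*(2*(-4)*(-3 - 4) + 5))*(-2132) = ((2*(-3)*(-2))*(2*(-4)*(-7) + 5))*(-2132) = (12*(56 + 5))*(-2132) = (12*61)*(-2132) = 732*(-2132) = -1560624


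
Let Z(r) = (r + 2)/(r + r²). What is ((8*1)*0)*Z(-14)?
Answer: 0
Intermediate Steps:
Z(r) = (2 + r)/(r + r²)
((8*1)*0)*Z(-14) = ((8*1)*0)*((2 - 14)/((-14)*(1 - 14))) = (8*0)*(-1/14*(-12)/(-13)) = 0*(-1/14*(-1/13)*(-12)) = 0*(-6/91) = 0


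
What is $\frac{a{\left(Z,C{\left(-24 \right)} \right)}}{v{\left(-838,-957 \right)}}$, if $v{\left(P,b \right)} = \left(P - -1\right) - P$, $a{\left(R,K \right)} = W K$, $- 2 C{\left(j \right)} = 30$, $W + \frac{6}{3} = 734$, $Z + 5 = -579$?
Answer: $-10980$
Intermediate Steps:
$Z = -584$ ($Z = -5 - 579 = -584$)
$W = 732$ ($W = -2 + 734 = 732$)
$C{\left(j \right)} = -15$ ($C{\left(j \right)} = \left(- \frac{1}{2}\right) 30 = -15$)
$a{\left(R,K \right)} = 732 K$
$v{\left(P,b \right)} = 1$ ($v{\left(P,b \right)} = \left(P + 1\right) - P = \left(1 + P\right) - P = 1$)
$\frac{a{\left(Z,C{\left(-24 \right)} \right)}}{v{\left(-838,-957 \right)}} = \frac{732 \left(-15\right)}{1} = \left(-10980\right) 1 = -10980$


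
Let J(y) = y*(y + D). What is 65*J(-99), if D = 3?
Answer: 617760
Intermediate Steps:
J(y) = y*(3 + y) (J(y) = y*(y + 3) = y*(3 + y))
65*J(-99) = 65*(-99*(3 - 99)) = 65*(-99*(-96)) = 65*9504 = 617760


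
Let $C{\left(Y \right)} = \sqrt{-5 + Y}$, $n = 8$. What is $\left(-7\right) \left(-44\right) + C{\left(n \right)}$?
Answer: $308 + \sqrt{3} \approx 309.73$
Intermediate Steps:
$\left(-7\right) \left(-44\right) + C{\left(n \right)} = \left(-7\right) \left(-44\right) + \sqrt{-5 + 8} = 308 + \sqrt{3}$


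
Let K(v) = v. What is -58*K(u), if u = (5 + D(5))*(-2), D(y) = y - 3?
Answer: 812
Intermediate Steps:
D(y) = -3 + y
u = -14 (u = (5 + (-3 + 5))*(-2) = (5 + 2)*(-2) = 7*(-2) = -14)
-58*K(u) = -58*(-14) = 812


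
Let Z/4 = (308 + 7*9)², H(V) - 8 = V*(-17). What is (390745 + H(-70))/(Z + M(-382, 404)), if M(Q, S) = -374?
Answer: 391943/550190 ≈ 0.71238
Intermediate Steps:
H(V) = 8 - 17*V (H(V) = 8 + V*(-17) = 8 - 17*V)
Z = 550564 (Z = 4*(308 + 7*9)² = 4*(308 + 63)² = 4*371² = 4*137641 = 550564)
(390745 + H(-70))/(Z + M(-382, 404)) = (390745 + (8 - 17*(-70)))/(550564 - 374) = (390745 + (8 + 1190))/550190 = (390745 + 1198)*(1/550190) = 391943*(1/550190) = 391943/550190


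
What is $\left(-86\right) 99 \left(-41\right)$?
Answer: $349074$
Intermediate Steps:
$\left(-86\right) 99 \left(-41\right) = \left(-8514\right) \left(-41\right) = 349074$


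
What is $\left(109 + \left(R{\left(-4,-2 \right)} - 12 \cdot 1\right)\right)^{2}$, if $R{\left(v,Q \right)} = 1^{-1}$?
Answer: $9604$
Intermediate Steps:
$R{\left(v,Q \right)} = 1$
$\left(109 + \left(R{\left(-4,-2 \right)} - 12 \cdot 1\right)\right)^{2} = \left(109 + \left(1 - 12 \cdot 1\right)\right)^{2} = \left(109 + \left(1 - 12\right)\right)^{2} = \left(109 - 11\right)^{2} = 98^{2} = 9604$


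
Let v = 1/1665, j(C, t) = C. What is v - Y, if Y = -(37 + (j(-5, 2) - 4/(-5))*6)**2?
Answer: 1159178/8325 ≈ 139.24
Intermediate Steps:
Y = -3481/25 (Y = -(37 + (-5 - 4/(-5))*6)**2 = -(37 + (-5 - 4*(-1/5))*6)**2 = -(37 + (-5 + 4/5)*6)**2 = -(37 - 21/5*6)**2 = -(37 - 126/5)**2 = -(59/5)**2 = -1*3481/25 = -3481/25 ≈ -139.24)
v = 1/1665 ≈ 0.00060060
v - Y = 1/1665 - 1*(-3481/25) = 1/1665 + 3481/25 = 1159178/8325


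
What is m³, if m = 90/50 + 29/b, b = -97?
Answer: 385828352/114084125 ≈ 3.3820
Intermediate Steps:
m = 728/485 (m = 90/50 + 29/(-97) = 90*(1/50) + 29*(-1/97) = 9/5 - 29/97 = 728/485 ≈ 1.5010)
m³ = (728/485)³ = 385828352/114084125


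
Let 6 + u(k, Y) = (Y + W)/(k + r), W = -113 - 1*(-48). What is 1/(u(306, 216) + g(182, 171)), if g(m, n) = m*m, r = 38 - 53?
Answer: 291/9637489 ≈ 3.0195e-5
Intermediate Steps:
r = -15
W = -65 (W = -113 + 48 = -65)
u(k, Y) = -6 + (-65 + Y)/(-15 + k) (u(k, Y) = -6 + (Y - 65)/(k - 15) = -6 + (-65 + Y)/(-15 + k))
g(m, n) = m**2
1/(u(306, 216) + g(182, 171)) = 1/((25 + 216 - 6*306)/(-15 + 306) + 182**2) = 1/((25 + 216 - 1836)/291 + 33124) = 1/((1/291)*(-1595) + 33124) = 1/(-1595/291 + 33124) = 1/(9637489/291) = 291/9637489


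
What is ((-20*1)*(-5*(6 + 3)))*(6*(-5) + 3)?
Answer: -24300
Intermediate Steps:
((-20*1)*(-5*(6 + 3)))*(6*(-5) + 3) = (-(-100)*9)*(-30 + 3) = -20*(-45)*(-27) = 900*(-27) = -24300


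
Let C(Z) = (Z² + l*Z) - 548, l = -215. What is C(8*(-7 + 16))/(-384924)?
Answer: 2711/96231 ≈ 0.028172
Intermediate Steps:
C(Z) = -548 + Z² - 215*Z (C(Z) = (Z² - 215*Z) - 548 = -548 + Z² - 215*Z)
C(8*(-7 + 16))/(-384924) = (-548 + (8*(-7 + 16))² - 1720*(-7 + 16))/(-384924) = (-548 + (8*9)² - 1720*9)*(-1/384924) = (-548 + 72² - 215*72)*(-1/384924) = (-548 + 5184 - 15480)*(-1/384924) = -10844*(-1/384924) = 2711/96231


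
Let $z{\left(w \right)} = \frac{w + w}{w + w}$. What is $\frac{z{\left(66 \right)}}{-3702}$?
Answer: $- \frac{1}{3702} \approx -0.00027012$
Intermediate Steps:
$z{\left(w \right)} = 1$ ($z{\left(w \right)} = \frac{2 w}{2 w} = 2 w \frac{1}{2 w} = 1$)
$\frac{z{\left(66 \right)}}{-3702} = 1 \frac{1}{-3702} = 1 \left(- \frac{1}{3702}\right) = - \frac{1}{3702}$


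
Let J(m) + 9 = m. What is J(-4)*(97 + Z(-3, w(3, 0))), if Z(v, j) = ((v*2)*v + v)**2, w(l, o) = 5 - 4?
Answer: -4186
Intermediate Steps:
w(l, o) = 1
J(m) = -9 + m
Z(v, j) = (v + 2*v**2)**2 (Z(v, j) = ((2*v)*v + v)**2 = (2*v**2 + v)**2 = (v + 2*v**2)**2)
J(-4)*(97 + Z(-3, w(3, 0))) = (-9 - 4)*(97 + (-3)**2*(1 + 2*(-3))**2) = -13*(97 + 9*(1 - 6)**2) = -13*(97 + 9*(-5)**2) = -13*(97 + 9*25) = -13*(97 + 225) = -13*322 = -4186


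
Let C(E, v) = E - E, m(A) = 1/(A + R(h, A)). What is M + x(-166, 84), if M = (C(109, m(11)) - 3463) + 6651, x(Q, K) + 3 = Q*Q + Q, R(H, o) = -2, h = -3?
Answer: 30575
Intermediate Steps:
m(A) = 1/(-2 + A) (m(A) = 1/(A - 2) = 1/(-2 + A))
C(E, v) = 0
x(Q, K) = -3 + Q + Q² (x(Q, K) = -3 + (Q*Q + Q) = -3 + (Q² + Q) = -3 + (Q + Q²) = -3 + Q + Q²)
M = 3188 (M = (0 - 3463) + 6651 = -3463 + 6651 = 3188)
M + x(-166, 84) = 3188 + (-3 - 166 + (-166)²) = 3188 + (-3 - 166 + 27556) = 3188 + 27387 = 30575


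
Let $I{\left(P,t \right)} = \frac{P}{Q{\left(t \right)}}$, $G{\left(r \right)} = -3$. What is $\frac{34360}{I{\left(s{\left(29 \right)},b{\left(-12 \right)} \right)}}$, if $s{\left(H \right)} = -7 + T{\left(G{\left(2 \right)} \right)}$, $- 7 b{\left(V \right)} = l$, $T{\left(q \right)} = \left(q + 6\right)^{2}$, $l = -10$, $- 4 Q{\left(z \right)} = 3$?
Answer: $-12885$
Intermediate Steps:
$Q{\left(z \right)} = - \frac{3}{4}$ ($Q{\left(z \right)} = \left(- \frac{1}{4}\right) 3 = - \frac{3}{4}$)
$T{\left(q \right)} = \left(6 + q\right)^{2}$
$b{\left(V \right)} = \frac{10}{7}$ ($b{\left(V \right)} = \left(- \frac{1}{7}\right) \left(-10\right) = \frac{10}{7}$)
$s{\left(H \right)} = 2$ ($s{\left(H \right)} = -7 + \left(6 - 3\right)^{2} = -7 + 3^{2} = -7 + 9 = 2$)
$I{\left(P,t \right)} = - \frac{4 P}{3}$ ($I{\left(P,t \right)} = \frac{P}{- \frac{3}{4}} = P \left(- \frac{4}{3}\right) = - \frac{4 P}{3}$)
$\frac{34360}{I{\left(s{\left(29 \right)},b{\left(-12 \right)} \right)}} = \frac{34360}{\left(- \frac{4}{3}\right) 2} = \frac{34360}{- \frac{8}{3}} = 34360 \left(- \frac{3}{8}\right) = -12885$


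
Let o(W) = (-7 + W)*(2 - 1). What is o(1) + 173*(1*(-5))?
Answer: -871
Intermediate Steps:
o(W) = -7 + W (o(W) = (-7 + W)*1 = -7 + W)
o(1) + 173*(1*(-5)) = (-7 + 1) + 173*(1*(-5)) = -6 + 173*(-5) = -6 - 865 = -871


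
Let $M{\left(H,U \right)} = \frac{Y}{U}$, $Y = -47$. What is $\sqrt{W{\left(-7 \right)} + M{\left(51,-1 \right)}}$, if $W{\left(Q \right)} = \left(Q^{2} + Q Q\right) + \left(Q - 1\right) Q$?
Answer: $\sqrt{201} \approx 14.177$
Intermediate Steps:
$M{\left(H,U \right)} = - \frac{47}{U}$
$W{\left(Q \right)} = 2 Q^{2} + Q \left(-1 + Q\right)$ ($W{\left(Q \right)} = \left(Q^{2} + Q^{2}\right) + \left(-1 + Q\right) Q = 2 Q^{2} + Q \left(-1 + Q\right)$)
$\sqrt{W{\left(-7 \right)} + M{\left(51,-1 \right)}} = \sqrt{- 7 \left(-1 + 3 \left(-7\right)\right) - \frac{47}{-1}} = \sqrt{- 7 \left(-1 - 21\right) - -47} = \sqrt{\left(-7\right) \left(-22\right) + 47} = \sqrt{154 + 47} = \sqrt{201}$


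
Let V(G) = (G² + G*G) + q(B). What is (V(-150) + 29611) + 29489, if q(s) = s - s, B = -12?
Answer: 104100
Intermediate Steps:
q(s) = 0
V(G) = 2*G² (V(G) = (G² + G*G) + 0 = (G² + G²) + 0 = 2*G² + 0 = 2*G²)
(V(-150) + 29611) + 29489 = (2*(-150)² + 29611) + 29489 = (2*22500 + 29611) + 29489 = (45000 + 29611) + 29489 = 74611 + 29489 = 104100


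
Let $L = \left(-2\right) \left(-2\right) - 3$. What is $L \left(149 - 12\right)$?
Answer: $137$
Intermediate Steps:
$L = 1$ ($L = 4 - 3 = 1$)
$L \left(149 - 12\right) = 1 \left(149 - 12\right) = 1 \cdot 137 = 137$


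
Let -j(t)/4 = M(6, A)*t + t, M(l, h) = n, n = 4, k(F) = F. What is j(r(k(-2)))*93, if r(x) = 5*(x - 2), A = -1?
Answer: 37200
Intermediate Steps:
r(x) = -10 + 5*x (r(x) = 5*(-2 + x) = -10 + 5*x)
M(l, h) = 4
j(t) = -20*t (j(t) = -4*(4*t + t) = -20*t)
j(r(k(-2)))*93 = -20*(-10 + 5*(-2))*93 = -20*(-10 - 10)*93 = -20*(-20)*93 = 400*93 = 37200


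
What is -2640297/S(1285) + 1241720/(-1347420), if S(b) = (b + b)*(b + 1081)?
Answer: -555400822507/409657450020 ≈ -1.3558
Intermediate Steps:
S(b) = 2*b*(1081 + b) (S(b) = (2*b)*(1081 + b) = 2*b*(1081 + b))
-2640297/S(1285) + 1241720/(-1347420) = -2640297*1/(2570*(1081 + 1285)) + 1241720/(-1347420) = -2640297/(2*1285*2366) + 1241720*(-1/1347420) = -2640297/6080620 - 62086/67371 = -555400822507/409657450020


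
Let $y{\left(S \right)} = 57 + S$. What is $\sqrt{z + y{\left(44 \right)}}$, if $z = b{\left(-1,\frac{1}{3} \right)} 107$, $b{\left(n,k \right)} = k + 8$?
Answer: $\frac{\sqrt{8934}}{3} \approx 31.507$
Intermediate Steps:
$b{\left(n,k \right)} = 8 + k$
$z = \frac{2675}{3}$ ($z = \left(8 + \frac{1}{3}\right) 107 = \frac{25}{3} \cdot 107 = \frac{2675}{3} \approx 891.67$)
$\sqrt{z + y{\left(44 \right)}} = \sqrt{\frac{2675}{3} + \left(57 + 44\right)} = \sqrt{\frac{2675}{3} + 101} = \sqrt{\frac{2978}{3}} = \frac{\sqrt{8934}}{3}$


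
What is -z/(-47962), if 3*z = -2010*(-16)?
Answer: 5360/23981 ≈ 0.22351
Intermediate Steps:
z = 10720 (z = (-2010*(-16))/3 = (⅓)*32160 = 10720)
-z/(-47962) = -10720/(-47962) = -10720*(-1)/47962 = -1*(-5360/23981) = 5360/23981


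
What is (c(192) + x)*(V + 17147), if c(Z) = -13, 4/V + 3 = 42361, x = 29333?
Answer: 10647743155800/21179 ≈ 5.0275e+8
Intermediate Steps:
V = 2/21179 (V = 4/(-3 + 42361) = 4/42358 = 4*(1/42358) = 2/21179 ≈ 9.4433e-5)
(c(192) + x)*(V + 17147) = (-13 + 29333)*(2/21179 + 17147) = 29320*(363156315/21179) = 10647743155800/21179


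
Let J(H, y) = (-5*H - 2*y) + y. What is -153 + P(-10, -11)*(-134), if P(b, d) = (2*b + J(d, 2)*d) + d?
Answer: 82123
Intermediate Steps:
J(H, y) = -y - 5*H
P(b, d) = d + 2*b + d*(-2 - 5*d) (P(b, d) = (2*b + (-1*2 - 5*d)*d) + d = (2*b + (-2 - 5*d)*d) + d = (2*b + d*(-2 - 5*d)) + d = d + 2*b + d*(-2 - 5*d))
-153 + P(-10, -11)*(-134) = -153 + (-1*(-11) - 5*(-11)**2 + 2*(-10))*(-134) = -153 + (11 - 5*121 - 20)*(-134) = -153 + (11 - 605 - 20)*(-134) = -153 - 614*(-134) = -153 + 82276 = 82123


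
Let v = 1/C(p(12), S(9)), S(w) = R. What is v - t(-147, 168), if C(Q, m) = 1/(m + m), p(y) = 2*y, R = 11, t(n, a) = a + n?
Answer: 1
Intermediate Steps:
S(w) = 11
C(Q, m) = 1/(2*m)
v = 22 (v = 1/((1/2)/11) = 1/((1/2)*(1/11)) = 1/(1/22) = 22)
v - t(-147, 168) = 22 - (168 - 147) = 22 - 1*21 = 22 - 21 = 1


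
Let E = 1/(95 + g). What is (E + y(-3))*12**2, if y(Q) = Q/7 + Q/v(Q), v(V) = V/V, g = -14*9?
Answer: -108144/217 ≈ -498.36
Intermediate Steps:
g = -126
E = -1/31 (E = 1/(95 - 126) = 1/(-31) = -1/31 ≈ -0.032258)
v(V) = 1
y(Q) = 8*Q/7 (y(Q) = Q/7 + Q/1 = Q*(1/7) + Q*1 = Q/7 + Q = 8*Q/7)
(E + y(-3))*12**2 = (-1/31 + (8/7)*(-3))*12**2 = (-1/31 - 24/7)*144 = -751/217*144 = -108144/217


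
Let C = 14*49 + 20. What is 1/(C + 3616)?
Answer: 1/4322 ≈ 0.00023137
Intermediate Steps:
C = 706 (C = 686 + 20 = 706)
1/(C + 3616) = 1/(706 + 3616) = 1/4322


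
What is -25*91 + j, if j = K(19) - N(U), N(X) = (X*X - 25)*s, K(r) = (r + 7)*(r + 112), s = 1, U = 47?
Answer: -1053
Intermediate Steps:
K(r) = (7 + r)*(112 + r)
N(X) = -25 + X² (N(X) = (X*X - 25)*1 = (X² - 25)*1 = (-25 + X²)*1 = -25 + X²)
j = 1222 (j = (784 + 19² + 119*19) - (-25 + 47²) = (784 + 361 + 2261) - (-25 + 2209) = 3406 - 1*2184 = 3406 - 2184 = 1222)
-25*91 + j = -25*91 + 1222 = -2275 + 1222 = -1053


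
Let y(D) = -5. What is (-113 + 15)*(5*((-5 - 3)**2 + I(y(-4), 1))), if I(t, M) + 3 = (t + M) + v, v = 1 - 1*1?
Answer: -27930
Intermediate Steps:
v = 0 (v = 1 - 1 = 0)
I(t, M) = -3 + M + t (I(t, M) = -3 + ((t + M) + 0) = -3 + ((M + t) + 0) = -3 + (M + t) = -3 + M + t)
(-113 + 15)*(5*((-5 - 3)**2 + I(y(-4), 1))) = (-113 + 15)*(5*((-5 - 3)**2 + (-3 + 1 - 5))) = -490*((-8)**2 - 7) = -490*(64 - 7) = -490*57 = -98*285 = -27930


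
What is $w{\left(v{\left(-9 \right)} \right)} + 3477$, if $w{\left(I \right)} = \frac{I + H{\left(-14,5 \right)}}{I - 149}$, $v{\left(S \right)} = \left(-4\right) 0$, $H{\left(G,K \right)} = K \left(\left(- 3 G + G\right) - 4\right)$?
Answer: $\frac{517953}{149} \approx 3476.2$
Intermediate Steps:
$H{\left(G,K \right)} = K \left(-4 - 2 G\right)$ ($H{\left(G,K \right)} = K \left(- 2 G - 4\right) = K \left(-4 - 2 G\right)$)
$v{\left(S \right)} = 0$
$w{\left(I \right)} = \frac{120 + I}{-149 + I}$ ($w{\left(I \right)} = \frac{I - 10 \left(2 - 14\right)}{I - 149} = \frac{I - 10 \left(-12\right)}{-149 + I} = \frac{I + 120}{-149 + I} = \frac{120 + I}{-149 + I}$)
$w{\left(v{\left(-9 \right)} \right)} + 3477 = \frac{120 + 0}{-149 + 0} + 3477 = \frac{1}{-149} \cdot 120 + 3477 = \left(- \frac{1}{149}\right) 120 + 3477 = - \frac{120}{149} + 3477 = \frac{517953}{149}$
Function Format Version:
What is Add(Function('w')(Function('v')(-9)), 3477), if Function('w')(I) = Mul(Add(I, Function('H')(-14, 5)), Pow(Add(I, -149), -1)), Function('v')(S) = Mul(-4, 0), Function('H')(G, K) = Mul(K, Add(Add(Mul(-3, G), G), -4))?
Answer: Rational(517953, 149) ≈ 3476.2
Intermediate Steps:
Function('H')(G, K) = Mul(K, Add(-4, Mul(-2, G))) (Function('H')(G, K) = Mul(K, Add(Mul(-2, G), -4)) = Mul(K, Add(-4, Mul(-2, G))))
Function('v')(S) = 0
Function('w')(I) = Mul(Pow(Add(-149, I), -1), Add(120, I)) (Function('w')(I) = Mul(Add(I, Mul(-2, 5, Add(2, -14))), Pow(Add(I, -149), -1)) = Mul(Add(I, Mul(-2, 5, -12)), Pow(Add(-149, I), -1)) = Mul(Add(I, 120), Pow(Add(-149, I), -1)) = Mul(Add(120, I), Pow(Add(-149, I), -1)) = Mul(Pow(Add(-149, I), -1), Add(120, I)))
Add(Function('w')(Function('v')(-9)), 3477) = Add(Mul(Pow(Add(-149, 0), -1), Add(120, 0)), 3477) = Add(Mul(Pow(-149, -1), 120), 3477) = Add(Mul(Rational(-1, 149), 120), 3477) = Add(Rational(-120, 149), 3477) = Rational(517953, 149)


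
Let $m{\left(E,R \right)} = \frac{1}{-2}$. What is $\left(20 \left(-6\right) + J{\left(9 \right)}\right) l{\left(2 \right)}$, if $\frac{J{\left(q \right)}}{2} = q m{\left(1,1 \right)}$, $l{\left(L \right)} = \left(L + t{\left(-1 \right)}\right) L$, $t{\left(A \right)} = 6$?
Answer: $-2064$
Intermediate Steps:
$m{\left(E,R \right)} = - \frac{1}{2}$
$l{\left(L \right)} = L \left(6 + L\right)$ ($l{\left(L \right)} = \left(L + 6\right) L = \left(6 + L\right) L = L \left(6 + L\right)$)
$J{\left(q \right)} = - q$ ($J{\left(q \right)} = 2 q \left(- \frac{1}{2}\right) = 2 \left(- \frac{q}{2}\right) = - q$)
$\left(20 \left(-6\right) + J{\left(9 \right)}\right) l{\left(2 \right)} = \left(20 \left(-6\right) - 9\right) 2 \left(6 + 2\right) = \left(-120 - 9\right) 2 \cdot 8 = \left(-129\right) 16 = -2064$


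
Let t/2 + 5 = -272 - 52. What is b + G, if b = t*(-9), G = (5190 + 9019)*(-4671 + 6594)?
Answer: 27329829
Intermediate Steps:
t = -658 (t = -10 + 2*(-272 - 52) = -10 + 2*(-324) = -10 - 648 = -658)
G = 27323907 (G = 14209*1923 = 27323907)
b = 5922 (b = -658*(-9) = 5922)
b + G = 5922 + 27323907 = 27329829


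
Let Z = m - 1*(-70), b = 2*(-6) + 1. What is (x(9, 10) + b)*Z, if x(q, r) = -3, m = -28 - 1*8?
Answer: -476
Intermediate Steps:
m = -36 (m = -28 - 8 = -36)
b = -11 (b = -12 + 1 = -11)
Z = 34 (Z = -36 - 1*(-70) = -36 + 70 = 34)
(x(9, 10) + b)*Z = (-3 - 11)*34 = -14*34 = -476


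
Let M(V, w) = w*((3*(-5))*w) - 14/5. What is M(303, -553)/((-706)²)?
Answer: -22935689/2492180 ≈ -9.2031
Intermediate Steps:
M(V, w) = -14/5 - 15*w² (M(V, w) = w*(-15*w) - 14*⅕ = -15*w² - 14/5 = -14/5 - 15*w²)
M(303, -553)/((-706)²) = (-14/5 - 15*(-553)²)/((-706)²) = (-14/5 - 15*305809)/498436 = (-14/5 - 4587135)*(1/498436) = -22935689/5*1/498436 = -22935689/2492180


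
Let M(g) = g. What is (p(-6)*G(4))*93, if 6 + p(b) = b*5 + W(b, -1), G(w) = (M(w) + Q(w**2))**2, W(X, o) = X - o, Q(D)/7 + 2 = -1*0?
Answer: -381300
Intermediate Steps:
Q(D) = -14 (Q(D) = -14 + 7*(-1*0) = -14 + 7*0 = -14 + 0 = -14)
G(w) = (-14 + w)**2 (G(w) = (w - 14)**2 = (-14 + w)**2)
p(b) = -5 + 6*b (p(b) = -6 + (b*5 + (b - 1*(-1))) = -6 + (5*b + (b + 1)) = -6 + (5*b + (1 + b)) = -6 + (1 + 6*b) = -5 + 6*b)
(p(-6)*G(4))*93 = ((-5 + 6*(-6))*(-14 + 4)**2)*93 = ((-5 - 36)*(-10)**2)*93 = -41*100*93 = -4100*93 = -381300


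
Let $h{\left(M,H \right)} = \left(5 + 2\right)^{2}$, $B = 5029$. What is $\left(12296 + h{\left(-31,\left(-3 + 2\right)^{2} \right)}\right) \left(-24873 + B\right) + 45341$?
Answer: $-244928839$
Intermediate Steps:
$h{\left(M,H \right)} = 49$ ($h{\left(M,H \right)} = 7^{2} = 49$)
$\left(12296 + h{\left(-31,\left(-3 + 2\right)^{2} \right)}\right) \left(-24873 + B\right) + 45341 = \left(12296 + 49\right) \left(-24873 + 5029\right) + 45341 = 12345 \left(-19844\right) + 45341 = -244974180 + 45341 = -244928839$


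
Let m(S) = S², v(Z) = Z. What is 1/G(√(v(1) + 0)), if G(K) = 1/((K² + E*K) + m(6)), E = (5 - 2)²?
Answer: 46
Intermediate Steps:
E = 9 (E = 3² = 9)
G(K) = 1/(36 + K² + 9*K) (G(K) = 1/((K² + 9*K) + 6²) = 1/((K² + 9*K) + 36) = 1/(36 + K² + 9*K))
1/G(√(v(1) + 0)) = 1/(1/(36 + (√(1 + 0))² + 9*√(1 + 0))) = 1/(1/(36 + (√1)² + 9*√1)) = 1/(1/(36 + 1² + 9*1)) = 1/(1/(36 + 1 + 9)) = 1/(1/46) = 46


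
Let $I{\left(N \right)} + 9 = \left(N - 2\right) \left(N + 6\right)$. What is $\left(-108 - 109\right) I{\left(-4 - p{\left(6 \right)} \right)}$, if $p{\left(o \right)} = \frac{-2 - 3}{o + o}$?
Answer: $\frac{702863}{144} \approx 4881.0$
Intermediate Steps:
$p{\left(o \right)} = - \frac{5}{2 o}$
$I{\left(N \right)} = -9 + \left(-2 + N\right) \left(6 + N\right)$ ($I{\left(N \right)} = -9 + \left(N - 2\right) \left(N + 6\right) = -9 + \left(-2 + N\right) \left(6 + N\right)$)
$\left(-108 - 109\right) I{\left(-4 - p{\left(6 \right)} \right)} = \left(-108 - 109\right) \left(-21 + \left(-4 - - \frac{5}{2 \cdot 6}\right)^{2} + 4 \left(-4 - - \frac{5}{2 \cdot 6}\right)\right) = - 217 \left(-21 + \left(-4 - \left(- \frac{5}{2}\right) \frac{1}{6}\right)^{2} + 4 \left(-4 - \left(- \frac{5}{2}\right) \frac{1}{6}\right)\right) = - 217 \left(-21 + \left(-4 - - \frac{5}{12}\right)^{2} + 4 \left(-4 - - \frac{5}{12}\right)\right) = - 217 \left(-21 + \left(-4 + \frac{5}{12}\right)^{2} + 4 \left(-4 + \frac{5}{12}\right)\right) = - 217 \left(-21 + \left(- \frac{43}{12}\right)^{2} + 4 \left(- \frac{43}{12}\right)\right) = - 217 \left(-21 + \frac{1849}{144} - \frac{43}{3}\right) = \left(-217\right) \left(- \frac{3239}{144}\right) = \frac{702863}{144}$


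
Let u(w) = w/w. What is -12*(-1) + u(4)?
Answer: 13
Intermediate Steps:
u(w) = 1
-12*(-1) + u(4) = -12*(-1) + 1 = 12 + 1 = 13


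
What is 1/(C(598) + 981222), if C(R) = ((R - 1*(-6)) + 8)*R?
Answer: 1/1347198 ≈ 7.4228e-7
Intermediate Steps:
C(R) = R*(14 + R) (C(R) = ((R + 6) + 8)*R = ((6 + R) + 8)*R = (14 + R)*R = R*(14 + R))
1/(C(598) + 981222) = 1/(598*(14 + 598) + 981222) = 1/(598*612 + 981222) = 1/(365976 + 981222) = 1/1347198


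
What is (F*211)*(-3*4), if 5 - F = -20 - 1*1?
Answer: -65832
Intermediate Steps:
F = 26 (F = 5 - (-20 - 1*1) = 5 - (-20 - 1) = 5 - 1*(-21) = 5 + 21 = 26)
(F*211)*(-3*4) = (26*211)*(-3*4) = 5486*(-12) = -65832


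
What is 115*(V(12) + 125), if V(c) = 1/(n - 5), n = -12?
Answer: 244260/17 ≈ 14368.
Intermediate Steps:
V(c) = -1/17 (V(c) = 1/(-12 - 5) = 1/(-17) = -1/17)
115*(V(12) + 125) = 115*(-1/17 + 125) = 115*(2124/17) = 244260/17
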